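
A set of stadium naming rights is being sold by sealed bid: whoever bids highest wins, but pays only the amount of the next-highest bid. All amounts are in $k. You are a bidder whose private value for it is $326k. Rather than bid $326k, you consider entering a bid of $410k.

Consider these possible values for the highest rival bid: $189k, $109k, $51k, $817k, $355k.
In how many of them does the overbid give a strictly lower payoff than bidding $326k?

1

The deviation hurts exactly when the highest competing bid lies strictly between $326k and $410k — overbidding then wins at a price above your value.
$189k: below both → same outcome either way.
$109k: below both → same outcome either way.
$51k: below both → same outcome either way.
$817k: above both → same outcome either way.
$355k: inside the interval → strictly worse (loss $29k).
Count: 1.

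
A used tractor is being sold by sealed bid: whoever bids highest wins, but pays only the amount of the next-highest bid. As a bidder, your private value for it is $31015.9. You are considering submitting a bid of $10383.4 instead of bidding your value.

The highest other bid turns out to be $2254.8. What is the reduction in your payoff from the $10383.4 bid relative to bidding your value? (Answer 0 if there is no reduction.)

$0

Bidding your value $31015.9: you win (since $31015.9 > $2254.8) and pay $2254.8. Payoff $28761.1.
Bidding $10383.4: you win and pay $2254.8. Payoff $31015.9 − $2254.8 = $28761.1.
Difference = $28761.1 − $28761.1 = $0; both bids lead to the same outcome because the competing bid is below both your value and your alternative bid.
Truthful bidding weakly dominates here: raising your bid can only win items priced above your value, and lowering it can only forfeit items priced below.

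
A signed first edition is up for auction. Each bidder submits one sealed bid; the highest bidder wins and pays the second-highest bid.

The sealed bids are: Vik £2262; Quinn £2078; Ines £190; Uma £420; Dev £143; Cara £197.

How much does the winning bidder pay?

Highest bid: Vik at £2262, so Vik wins.
Second-highest bid: Quinn at £2078 — that is the price the winner pays.

£2078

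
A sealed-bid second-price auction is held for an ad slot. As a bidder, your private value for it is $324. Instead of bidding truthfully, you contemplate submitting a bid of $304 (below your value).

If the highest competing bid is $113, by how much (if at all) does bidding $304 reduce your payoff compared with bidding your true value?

$0

Bidding your value $324: you win (since $324 > $113) and pay $113. Payoff $211.
Bidding $304: you win and pay $113. Payoff $324 − $113 = $211.
Difference = $211 − $211 = $0; both bids lead to the same outcome because the competing bid is below both your value and your alternative bid.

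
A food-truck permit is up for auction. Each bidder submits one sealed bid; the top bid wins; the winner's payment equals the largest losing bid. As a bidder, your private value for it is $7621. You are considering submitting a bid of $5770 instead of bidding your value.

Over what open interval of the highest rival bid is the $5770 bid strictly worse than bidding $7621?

If the competing bid is below $5770, both bids win at the same price — no difference.
If it is above $7621, both bids lose — no difference.
If it lies strictly between $5770 and $7621, bidding your value wins at a price below your value (positive payoff) while bidding $5770 loses (payoff 0).
So the deviation strictly hurts on the open interval ($5770, $7621).

($5770, $7621)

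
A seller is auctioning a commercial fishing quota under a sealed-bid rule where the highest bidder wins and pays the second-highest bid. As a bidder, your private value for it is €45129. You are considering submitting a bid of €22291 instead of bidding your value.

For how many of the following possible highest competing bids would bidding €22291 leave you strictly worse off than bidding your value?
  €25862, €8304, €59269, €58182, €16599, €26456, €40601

3

The deviation hurts exactly when the highest competing bid lies strictly between €22291 and €45129 — underbidding then forfeits a profitable win.
€25862: inside the interval → strictly worse (loss €19267).
€8304: below both → same outcome either way.
€59269: above both → same outcome either way.
€58182: above both → same outcome either way.
€16599: below both → same outcome either way.
€26456: inside the interval → strictly worse (loss €18673).
€40601: inside the interval → strictly worse (loss €4528).
Count: 3.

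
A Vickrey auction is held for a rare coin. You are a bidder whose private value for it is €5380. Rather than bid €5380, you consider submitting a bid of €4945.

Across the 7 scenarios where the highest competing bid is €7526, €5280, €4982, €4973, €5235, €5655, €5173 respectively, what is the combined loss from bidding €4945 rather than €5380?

The deviation costs you only when the competing bid falls strictly between €4945 and €5380; elsewhere both bids give the same outcome.
€7526: outcomes coincide → loss €0.
€5280: truthful payoff €100, deviation payoff €0 → loss €100.
€4982: truthful payoff €398, deviation payoff €0 → loss €398.
€4973: truthful payoff €407, deviation payoff €0 → loss €407.
€5235: truthful payoff €145, deviation payoff €0 → loss €145.
€5655: outcomes coincide → loss €0.
€5173: truthful payoff €207, deviation payoff €0 → loss €207.
Total loss = €100 + €398 + €407 + €145 + €207 = €1257.

€1257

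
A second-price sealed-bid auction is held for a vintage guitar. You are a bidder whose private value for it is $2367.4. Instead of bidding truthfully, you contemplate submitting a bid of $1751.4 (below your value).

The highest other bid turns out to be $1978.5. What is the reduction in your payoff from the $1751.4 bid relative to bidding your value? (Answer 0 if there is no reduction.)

Bidding your value $2367.4: you win (since $2367.4 > $1978.5) and pay $1978.5. Payoff $388.9.
Bidding $1751.4: you lose. Payoff $0.
The competing bid $1978.5 lies between your shaded bid and your value, so underbidding forfeits an item you could have won at a profitable price.
Loss from deviating = $388.9 − ($0) = $388.9.

$388.9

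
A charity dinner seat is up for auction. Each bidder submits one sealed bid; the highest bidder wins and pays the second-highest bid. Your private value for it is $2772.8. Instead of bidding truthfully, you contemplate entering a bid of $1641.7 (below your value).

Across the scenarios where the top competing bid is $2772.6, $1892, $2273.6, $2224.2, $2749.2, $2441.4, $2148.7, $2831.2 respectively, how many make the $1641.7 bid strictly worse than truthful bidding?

The deviation hurts exactly when the highest competing bid lies strictly between $1641.7 and $2772.8 — underbidding then forfeits a profitable win.
$2772.6: inside the interval → strictly worse (loss $0.2).
$1892: inside the interval → strictly worse (loss $880.8).
$2273.6: inside the interval → strictly worse (loss $499.2).
$2224.2: inside the interval → strictly worse (loss $548.6).
$2749.2: inside the interval → strictly worse (loss $23.6).
$2441.4: inside the interval → strictly worse (loss $331.4).
$2148.7: inside the interval → strictly worse (loss $624.1).
$2831.2: above both → same outcome either way.
Count: 7.

7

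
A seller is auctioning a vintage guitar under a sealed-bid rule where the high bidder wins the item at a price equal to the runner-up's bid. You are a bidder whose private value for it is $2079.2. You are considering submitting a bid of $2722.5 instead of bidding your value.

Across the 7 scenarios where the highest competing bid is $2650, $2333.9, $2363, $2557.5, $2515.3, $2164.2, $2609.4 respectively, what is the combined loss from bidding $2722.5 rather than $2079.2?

The deviation costs you only when the competing bid falls strictly between $2079.2 and $2722.5; elsewhere both bids give the same outcome.
$2650: truthful payoff $0, deviation payoff −$570.8 → loss $570.8.
$2333.9: truthful payoff $0, deviation payoff −$254.7 → loss $254.7.
$2363: truthful payoff $0, deviation payoff −$283.8 → loss $283.8.
$2557.5: truthful payoff $0, deviation payoff −$478.3 → loss $478.3.
$2515.3: truthful payoff $0, deviation payoff −$436.1 → loss $436.1.
$2164.2: truthful payoff $0, deviation payoff −$85 → loss $85.
$2609.4: truthful payoff $0, deviation payoff −$530.2 → loss $530.2.
Total loss = $570.8 + $254.7 + $283.8 + $478.3 + $436.1 + $85 + $530.2 = $2638.9.
In a second-price auction your bid sets only whether you win, not what you pay, so bidding your true value is weakly dominant.

$2638.9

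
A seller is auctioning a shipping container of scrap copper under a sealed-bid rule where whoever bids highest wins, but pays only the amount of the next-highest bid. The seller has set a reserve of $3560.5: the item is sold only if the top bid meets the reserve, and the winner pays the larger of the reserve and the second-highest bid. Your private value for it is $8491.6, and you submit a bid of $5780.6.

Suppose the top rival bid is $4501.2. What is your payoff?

$3990.4

Your bid $5780.6 is the highest and exceeds the reserve.
Price = max(second-highest bid, reserve) = max($4501.2, $3560.5) = $4501.2.
Payoff = $8491.6 − $4501.2 = $3990.4.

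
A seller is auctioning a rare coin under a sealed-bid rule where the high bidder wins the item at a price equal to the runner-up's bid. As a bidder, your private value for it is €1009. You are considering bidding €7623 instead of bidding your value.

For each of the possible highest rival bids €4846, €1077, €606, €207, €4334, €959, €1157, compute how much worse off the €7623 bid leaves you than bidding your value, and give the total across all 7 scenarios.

The deviation costs you only when the competing bid falls strictly between €1009 and €7623; elsewhere both bids give the same outcome.
€4846: truthful payoff €0, deviation payoff −€3837 → loss €3837.
€1077: truthful payoff €0, deviation payoff −€68 → loss €68.
€606: outcomes coincide → loss €0.
€207: outcomes coincide → loss €0.
€4334: truthful payoff €0, deviation payoff −€3325 → loss €3325.
€959: outcomes coincide → loss €0.
€1157: truthful payoff €0, deviation payoff −€148 → loss €148.
Total loss = €3837 + €68 + €3325 + €148 = €7378.

€7378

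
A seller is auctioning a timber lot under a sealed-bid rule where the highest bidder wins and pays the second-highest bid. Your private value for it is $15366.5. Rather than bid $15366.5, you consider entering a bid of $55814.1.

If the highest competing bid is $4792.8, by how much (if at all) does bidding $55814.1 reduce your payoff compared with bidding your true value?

Bidding your value $15366.5: you win (since $15366.5 > $4792.8) and pay $4792.8. Payoff $10573.7.
Bidding $55814.1: you win and pay $4792.8. Payoff $15366.5 − $4792.8 = $10573.7.
Difference = $10573.7 − $10573.7 = $0; both bids lead to the same outcome because the competing bid is below both your value and your alternative bid.
Truthful bidding weakly dominates here: raising your bid can only win items priced above your value, and lowering it can only forfeit items priced below.

$0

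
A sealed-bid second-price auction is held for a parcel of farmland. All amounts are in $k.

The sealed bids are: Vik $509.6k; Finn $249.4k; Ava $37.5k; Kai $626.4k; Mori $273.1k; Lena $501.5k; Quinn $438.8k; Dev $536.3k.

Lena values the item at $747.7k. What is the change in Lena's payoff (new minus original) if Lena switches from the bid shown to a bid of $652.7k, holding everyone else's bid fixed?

The highest bid among the other bidders is $626.4k; Lena's bid doesn't change that.
Original bid $501.5k: Lena is not highest (top rival bid is $626.4k); payoff $0k.
Alternative bid $652.7k: Lena is highest, pays the top rival bid $626.4k; payoff $747.7k − $626.4k = $121.3k.
Change in payoff = $121.3k − ($0k) = $121.3k.

$121.3k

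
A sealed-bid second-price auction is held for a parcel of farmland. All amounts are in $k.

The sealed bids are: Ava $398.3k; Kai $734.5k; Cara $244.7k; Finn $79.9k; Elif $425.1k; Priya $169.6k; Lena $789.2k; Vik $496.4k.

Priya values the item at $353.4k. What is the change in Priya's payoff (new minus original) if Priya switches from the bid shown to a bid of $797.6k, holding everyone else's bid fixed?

−$435.8k

The highest bid among the other bidders is $789.2k; Priya's bid doesn't change that.
Original bid $169.6k: Priya is not highest (top rival bid is $789.2k); payoff $0k.
Alternative bid $797.6k: Priya is highest, pays the top rival bid $789.2k; payoff $353.4k − $789.2k = −$435.8k.
Change in payoff = −$435.8k − ($0k) = −$435.8k.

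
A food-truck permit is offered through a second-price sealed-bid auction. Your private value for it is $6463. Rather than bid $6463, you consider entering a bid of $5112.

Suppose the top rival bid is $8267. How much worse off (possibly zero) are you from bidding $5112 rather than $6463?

$0

Bidding your value $6463: you lose (since $6463 < $8267). Payoff $0.
Bidding $5112: you lose. Payoff $0.
Difference = $0 − $0 = $0; both bids lead to the same outcome because the competing bid is above both your value and your alternative bid.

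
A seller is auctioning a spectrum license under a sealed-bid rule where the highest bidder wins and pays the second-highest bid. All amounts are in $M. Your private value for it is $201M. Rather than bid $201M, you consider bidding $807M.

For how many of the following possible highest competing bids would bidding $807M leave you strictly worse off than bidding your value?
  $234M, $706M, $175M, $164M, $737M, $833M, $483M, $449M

5

The deviation hurts exactly when the highest competing bid lies strictly between $201M and $807M — overbidding then wins at a price above your value.
$234M: inside the interval → strictly worse (loss $33M).
$706M: inside the interval → strictly worse (loss $505M).
$175M: below both → same outcome either way.
$164M: below both → same outcome either way.
$737M: inside the interval → strictly worse (loss $536M).
$833M: above both → same outcome either way.
$483M: inside the interval → strictly worse (loss $282M).
$449M: inside the interval → strictly worse (loss $248M).
Count: 5.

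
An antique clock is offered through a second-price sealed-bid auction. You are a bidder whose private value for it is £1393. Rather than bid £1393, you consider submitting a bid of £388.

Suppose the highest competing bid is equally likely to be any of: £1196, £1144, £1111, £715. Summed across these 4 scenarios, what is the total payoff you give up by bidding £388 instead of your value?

£1406

The deviation costs you only when the competing bid falls strictly between £388 and £1393; elsewhere both bids give the same outcome.
£1196: truthful payoff £197, deviation payoff £0 → loss £197.
£1144: truthful payoff £249, deviation payoff £0 → loss £249.
£1111: truthful payoff £282, deviation payoff £0 → loss £282.
£715: truthful payoff £678, deviation payoff £0 → loss £678.
Total loss = £197 + £249 + £282 + £678 = £1406.
Truthful bidding weakly dominates here: raising your bid can only win items priced above your value, and lowering it can only forfeit items priced below.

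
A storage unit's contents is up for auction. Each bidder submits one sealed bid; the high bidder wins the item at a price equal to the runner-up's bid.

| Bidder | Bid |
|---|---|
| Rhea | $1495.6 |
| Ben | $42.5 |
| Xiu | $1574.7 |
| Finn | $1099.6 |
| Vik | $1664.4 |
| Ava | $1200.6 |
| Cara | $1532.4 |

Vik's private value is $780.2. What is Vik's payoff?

−$794.5

Highest bid: Vik at $1664.4, so Vik wins.
Second-highest bid: Xiu at $1574.7 — that is the price the winner pays.
Vik's payoff = value − price = $780.2 − $1574.7 = −$794.5.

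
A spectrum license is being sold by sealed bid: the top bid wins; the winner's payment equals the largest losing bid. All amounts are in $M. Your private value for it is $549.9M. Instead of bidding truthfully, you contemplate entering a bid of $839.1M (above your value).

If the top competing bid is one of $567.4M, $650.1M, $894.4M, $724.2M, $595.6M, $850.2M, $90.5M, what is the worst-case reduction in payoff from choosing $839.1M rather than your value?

$567.4M: truthful gives $0M, deviation gives −$17.5M → loss $17.5M.
$650.1M: truthful gives $0M, deviation gives −$100.2M → loss $100.2M.
$894.4M: same outcome either way → loss $0M.
$724.2M: truthful gives $0M, deviation gives −$174.3M → loss $174.3M.
$595.6M: truthful gives $0M, deviation gives −$45.7M → loss $45.7M.
$850.2M: same outcome either way → loss $0M.
$90.5M: same outcome either way → loss $0M.
Maximum loss: $174.3M.

$174.3M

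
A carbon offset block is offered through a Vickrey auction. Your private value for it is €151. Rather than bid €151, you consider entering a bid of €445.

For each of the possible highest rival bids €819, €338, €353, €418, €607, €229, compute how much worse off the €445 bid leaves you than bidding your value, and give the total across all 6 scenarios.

The deviation costs you only when the competing bid falls strictly between €151 and €445; elsewhere both bids give the same outcome.
€819: outcomes coincide → loss €0.
€338: truthful payoff €0, deviation payoff −€187 → loss €187.
€353: truthful payoff €0, deviation payoff −€202 → loss €202.
€418: truthful payoff €0, deviation payoff −€267 → loss €267.
€607: outcomes coincide → loss €0.
€229: truthful payoff €0, deviation payoff −€78 → loss €78.
Total loss = €187 + €202 + €267 + €78 = €734.
Because the price is fixed by the runner-up's bid, deviating from your value can only change a good outcome into a bad one — never the reverse.

€734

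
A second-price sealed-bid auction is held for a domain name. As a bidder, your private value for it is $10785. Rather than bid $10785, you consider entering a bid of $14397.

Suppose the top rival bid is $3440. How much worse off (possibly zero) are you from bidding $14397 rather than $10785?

$0

Bidding your value $10785: you win (since $10785 > $3440) and pay $3440. Payoff $7345.
Bidding $14397: you win and pay $3440. Payoff $10785 − $3440 = $7345.
Difference = $7345 − $7345 = $0; both bids lead to the same outcome because the competing bid is below both your value and your alternative bid.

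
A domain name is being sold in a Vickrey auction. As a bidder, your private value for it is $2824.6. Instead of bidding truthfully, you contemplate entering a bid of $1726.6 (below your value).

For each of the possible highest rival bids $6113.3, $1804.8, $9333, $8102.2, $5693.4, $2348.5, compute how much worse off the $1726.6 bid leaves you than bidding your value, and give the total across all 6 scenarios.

The deviation costs you only when the competing bid falls strictly between $1726.6 and $2824.6; elsewhere both bids give the same outcome.
$6113.3: outcomes coincide → loss $0.
$1804.8: truthful payoff $1019.8, deviation payoff $0 → loss $1019.8.
$9333: outcomes coincide → loss $0.
$8102.2: outcomes coincide → loss $0.
$5693.4: outcomes coincide → loss $0.
$2348.5: truthful payoff $476.1, deviation payoff $0 → loss $476.1.
Total loss = $1019.8 + $476.1 = $1495.9.

$1495.9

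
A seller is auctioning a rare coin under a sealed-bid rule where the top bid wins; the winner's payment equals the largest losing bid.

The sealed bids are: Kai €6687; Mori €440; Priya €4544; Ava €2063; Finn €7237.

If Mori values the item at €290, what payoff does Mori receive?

Highest bid: Finn at €7237, so Finn wins.
Second-highest bid: Kai at €6687 — that is the price the winner pays.
Mori did not win, so Mori pays nothing and receives nothing: payoff €0.

€0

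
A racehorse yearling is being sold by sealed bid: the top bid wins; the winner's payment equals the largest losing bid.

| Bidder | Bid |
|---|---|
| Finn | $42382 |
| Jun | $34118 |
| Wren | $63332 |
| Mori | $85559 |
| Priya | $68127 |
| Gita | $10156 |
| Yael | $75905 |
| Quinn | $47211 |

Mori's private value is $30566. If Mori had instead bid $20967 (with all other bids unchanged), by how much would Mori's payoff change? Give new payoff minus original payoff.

The highest bid among the other bidders is $75905; Mori's bid doesn't change that.
Original bid $85559: Mori is highest, pays the top rival bid $75905; payoff $30566 − $75905 = −$45339.
Alternative bid $20967: Mori is not highest (top rival bid is $75905); payoff $0.
Change in payoff = $0 − (−$45339) = $45339.

$45339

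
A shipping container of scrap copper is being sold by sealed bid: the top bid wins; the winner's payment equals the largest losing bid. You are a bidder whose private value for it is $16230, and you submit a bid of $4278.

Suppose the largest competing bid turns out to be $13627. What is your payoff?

$0

Your bid $4278 is below the highest competing bid $13627, so you lose.
A losing bidder pays nothing and receives nothing: payoff = $0.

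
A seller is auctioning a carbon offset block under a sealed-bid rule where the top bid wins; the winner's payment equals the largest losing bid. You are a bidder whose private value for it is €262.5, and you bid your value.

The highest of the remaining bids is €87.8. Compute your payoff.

Your bid €262.5 exceeds the highest competing bid €87.8, so you win.
In a second-price auction the winner pays the second-highest bid, €87.8.
Payoff = value − price = €262.5 − €87.8 = €174.7.

€174.7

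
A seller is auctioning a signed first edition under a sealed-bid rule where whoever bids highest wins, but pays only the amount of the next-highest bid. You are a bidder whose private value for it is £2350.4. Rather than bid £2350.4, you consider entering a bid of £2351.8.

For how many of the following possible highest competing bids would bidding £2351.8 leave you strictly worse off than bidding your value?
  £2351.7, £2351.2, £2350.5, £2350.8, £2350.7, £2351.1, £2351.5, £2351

8

The deviation hurts exactly when the highest competing bid lies strictly between £2350.4 and £2351.8 — overbidding then wins at a price above your value.
£2351.7: inside the interval → strictly worse (loss £1.3).
£2351.2: inside the interval → strictly worse (loss £0.8).
£2350.5: inside the interval → strictly worse (loss £0.1).
£2350.8: inside the interval → strictly worse (loss £0.4).
£2350.7: inside the interval → strictly worse (loss £0.3).
£2351.1: inside the interval → strictly worse (loss £0.7).
£2351.5: inside the interval → strictly worse (loss £1.1).
£2351: inside the interval → strictly worse (loss £0.6).
Count: 8.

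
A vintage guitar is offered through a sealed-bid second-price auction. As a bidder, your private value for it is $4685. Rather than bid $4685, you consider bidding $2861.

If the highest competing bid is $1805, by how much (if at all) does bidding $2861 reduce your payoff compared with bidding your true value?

Bidding your value $4685: you win (since $4685 > $1805) and pay $1805. Payoff $2880.
Bidding $2861: you win and pay $1805. Payoff $4685 − $1805 = $2880.
Difference = $2880 − $2880 = $0; both bids lead to the same outcome because the competing bid is below both your value and your alternative bid.

$0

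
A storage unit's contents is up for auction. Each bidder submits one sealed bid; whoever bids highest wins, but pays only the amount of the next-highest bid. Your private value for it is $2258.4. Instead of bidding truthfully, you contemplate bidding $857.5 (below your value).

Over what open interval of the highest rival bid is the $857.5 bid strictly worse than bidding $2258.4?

If the competing bid is below $857.5, both bids win at the same price — no difference.
If it is above $2258.4, both bids lose — no difference.
If it lies strictly between $857.5 and $2258.4, bidding your value wins at a price below your value (positive payoff) while bidding $857.5 loses (payoff 0).
So the deviation strictly hurts on the open interval ($857.5, $2258.4).

($857.5, $2258.4)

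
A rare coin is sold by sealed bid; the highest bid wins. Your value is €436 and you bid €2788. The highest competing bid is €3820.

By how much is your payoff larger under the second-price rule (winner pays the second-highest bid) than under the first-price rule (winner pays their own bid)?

€0

Your bid €2788 is below €3820, so you lose under either rule.
Payoff is €0 in both cases; difference = €0.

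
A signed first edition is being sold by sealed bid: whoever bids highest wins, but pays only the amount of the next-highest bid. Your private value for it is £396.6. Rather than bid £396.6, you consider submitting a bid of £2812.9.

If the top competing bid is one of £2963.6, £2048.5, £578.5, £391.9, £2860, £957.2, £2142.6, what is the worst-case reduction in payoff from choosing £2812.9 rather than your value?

£2963.6: same outcome either way → loss £0.
£2048.5: truthful gives £0, deviation gives −£1651.9 → loss £1651.9.
£578.5: truthful gives £0, deviation gives −£181.9 → loss £181.9.
£391.9: same outcome either way → loss £0.
£2860: same outcome either way → loss £0.
£957.2: truthful gives £0, deviation gives −£560.6 → loss £560.6.
£2142.6: truthful gives £0, deviation gives −£1746 → loss £1746.
Maximum loss: £1746.

£1746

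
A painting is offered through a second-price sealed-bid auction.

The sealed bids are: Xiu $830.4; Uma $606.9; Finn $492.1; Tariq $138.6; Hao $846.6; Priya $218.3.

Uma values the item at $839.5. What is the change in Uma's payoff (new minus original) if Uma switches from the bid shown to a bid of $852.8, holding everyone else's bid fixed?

The highest bid among the other bidders is $846.6; Uma's bid doesn't change that.
Original bid $606.9: Uma is not highest (top rival bid is $846.6); payoff $0.
Alternative bid $852.8: Uma is highest, pays the top rival bid $846.6; payoff $839.5 − $846.6 = −$7.1.
Change in payoff = −$7.1 − ($0) = −$7.1.

−$7.1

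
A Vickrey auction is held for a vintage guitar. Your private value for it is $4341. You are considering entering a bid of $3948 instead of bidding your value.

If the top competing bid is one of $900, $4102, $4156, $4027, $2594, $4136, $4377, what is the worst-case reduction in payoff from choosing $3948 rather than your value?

$314

$900: same outcome either way → loss $0.
$4102: truthful gives $239, deviation gives $0 → loss $239.
$4156: truthful gives $185, deviation gives $0 → loss $185.
$4027: truthful gives $314, deviation gives $0 → loss $314.
$2594: same outcome either way → loss $0.
$4136: truthful gives $205, deviation gives $0 → loss $205.
$4377: same outcome either way → loss $0.
Maximum loss: $314.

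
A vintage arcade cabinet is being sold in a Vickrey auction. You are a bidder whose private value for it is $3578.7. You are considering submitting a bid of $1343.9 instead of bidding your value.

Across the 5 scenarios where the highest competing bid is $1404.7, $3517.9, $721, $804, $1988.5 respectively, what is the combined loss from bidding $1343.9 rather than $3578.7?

The deviation costs you only when the competing bid falls strictly between $1343.9 and $3578.7; elsewhere both bids give the same outcome.
$1404.7: truthful payoff $2174, deviation payoff $0 → loss $2174.
$3517.9: truthful payoff $60.8, deviation payoff $0 → loss $60.8.
$721: outcomes coincide → loss $0.
$804: outcomes coincide → loss $0.
$1988.5: truthful payoff $1590.2, deviation payoff $0 → loss $1590.2.
Total loss = $2174 + $60.8 + $1590.2 = $3825.
Truthful bidding weakly dominates here: raising your bid can only win items priced above your value, and lowering it can only forfeit items priced below.

$3825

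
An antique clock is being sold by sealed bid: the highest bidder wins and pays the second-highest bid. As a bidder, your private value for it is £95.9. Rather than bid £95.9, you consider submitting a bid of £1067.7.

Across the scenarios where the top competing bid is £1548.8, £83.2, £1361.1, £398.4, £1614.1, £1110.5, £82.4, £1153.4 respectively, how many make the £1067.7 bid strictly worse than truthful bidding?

The deviation hurts exactly when the highest competing bid lies strictly between £95.9 and £1067.7 — overbidding then wins at a price above your value.
£1548.8: above both → same outcome either way.
£83.2: below both → same outcome either way.
£1361.1: above both → same outcome either way.
£398.4: inside the interval → strictly worse (loss £302.5).
£1614.1: above both → same outcome either way.
£1110.5: above both → same outcome either way.
£82.4: below both → same outcome either way.
£1153.4: above both → same outcome either way.
Count: 1.

1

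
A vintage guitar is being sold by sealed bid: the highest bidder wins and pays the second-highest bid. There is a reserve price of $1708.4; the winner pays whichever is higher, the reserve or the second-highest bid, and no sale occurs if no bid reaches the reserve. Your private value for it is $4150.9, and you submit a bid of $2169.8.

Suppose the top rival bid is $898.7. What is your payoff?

$2442.5

Your bid $2169.8 is the highest and exceeds the reserve.
Price = max(second-highest bid, reserve) = max($898.7, $1708.4) = $1708.4.
Payoff = $4150.9 − $1708.4 = $2442.5.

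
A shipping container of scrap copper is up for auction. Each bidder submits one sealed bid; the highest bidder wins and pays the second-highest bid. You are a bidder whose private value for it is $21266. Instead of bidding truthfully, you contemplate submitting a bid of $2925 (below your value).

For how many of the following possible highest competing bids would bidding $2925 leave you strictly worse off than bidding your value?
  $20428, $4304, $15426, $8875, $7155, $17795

The deviation hurts exactly when the highest competing bid lies strictly between $2925 and $21266 — underbidding then forfeits a profitable win.
$20428: inside the interval → strictly worse (loss $838).
$4304: inside the interval → strictly worse (loss $16962).
$15426: inside the interval → strictly worse (loss $5840).
$8875: inside the interval → strictly worse (loss $12391).
$7155: inside the interval → strictly worse (loss $14111).
$17795: inside the interval → strictly worse (loss $3471).
Count: 6.

6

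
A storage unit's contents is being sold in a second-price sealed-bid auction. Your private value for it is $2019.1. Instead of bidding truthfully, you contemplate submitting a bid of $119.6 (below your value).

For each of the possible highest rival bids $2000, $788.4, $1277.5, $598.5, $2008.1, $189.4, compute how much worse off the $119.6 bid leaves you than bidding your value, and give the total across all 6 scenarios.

$5252.7

The deviation costs you only when the competing bid falls strictly between $119.6 and $2019.1; elsewhere both bids give the same outcome.
$2000: truthful payoff $19.1, deviation payoff $0 → loss $19.1.
$788.4: truthful payoff $1230.7, deviation payoff $0 → loss $1230.7.
$1277.5: truthful payoff $741.6, deviation payoff $0 → loss $741.6.
$598.5: truthful payoff $1420.6, deviation payoff $0 → loss $1420.6.
$2008.1: truthful payoff $11, deviation payoff $0 → loss $11.
$189.4: truthful payoff $1829.7, deviation payoff $0 → loss $1829.7.
Total loss = $19.1 + $1230.7 + $741.6 + $1420.6 + $11 + $1829.7 = $5252.7.
Truthful bidding weakly dominates here: raising your bid can only win items priced above your value, and lowering it can only forfeit items priced below.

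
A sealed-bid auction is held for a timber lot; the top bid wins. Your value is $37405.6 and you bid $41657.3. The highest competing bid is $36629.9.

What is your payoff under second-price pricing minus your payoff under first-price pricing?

$5027.4

You have the highest bid, so you win under either rule.
Second-price: pay $36629.9 → payoff $775.7.
First-price: pay your own bid $41657.3 → payoff −$4251.7.
Difference = $775.7 − (−$4251.7) = $5027.4.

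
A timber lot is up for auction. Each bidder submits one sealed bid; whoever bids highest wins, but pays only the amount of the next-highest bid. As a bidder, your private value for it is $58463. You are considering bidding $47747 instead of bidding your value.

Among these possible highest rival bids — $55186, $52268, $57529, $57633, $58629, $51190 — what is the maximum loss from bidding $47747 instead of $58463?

$7273

$55186: truthful gives $3277, deviation gives $0 → loss $3277.
$52268: truthful gives $6195, deviation gives $0 → loss $6195.
$57529: truthful gives $934, deviation gives $0 → loss $934.
$57633: truthful gives $830, deviation gives $0 → loss $830.
$58629: same outcome either way → loss $0.
$51190: truthful gives $7273, deviation gives $0 → loss $7273.
Maximum loss: $7273.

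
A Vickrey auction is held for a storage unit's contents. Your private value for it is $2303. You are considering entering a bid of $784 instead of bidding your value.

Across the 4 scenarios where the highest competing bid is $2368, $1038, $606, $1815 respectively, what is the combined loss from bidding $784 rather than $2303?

The deviation costs you only when the competing bid falls strictly between $784 and $2303; elsewhere both bids give the same outcome.
$2368: outcomes coincide → loss $0.
$1038: truthful payoff $1265, deviation payoff $0 → loss $1265.
$606: outcomes coincide → loss $0.
$1815: truthful payoff $488, deviation payoff $0 → loss $488.
Total loss = $1265 + $488 = $1753.
In a second-price auction your bid sets only whether you win, not what you pay, so bidding your true value is weakly dominant.

$1753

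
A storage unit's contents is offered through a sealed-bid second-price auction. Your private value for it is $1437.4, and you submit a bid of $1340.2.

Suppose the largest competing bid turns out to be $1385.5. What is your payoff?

Your bid $1340.2 is below the highest competing bid $1385.5, so you lose.
A losing bidder pays nothing and receives nothing: payoff = $0.

$0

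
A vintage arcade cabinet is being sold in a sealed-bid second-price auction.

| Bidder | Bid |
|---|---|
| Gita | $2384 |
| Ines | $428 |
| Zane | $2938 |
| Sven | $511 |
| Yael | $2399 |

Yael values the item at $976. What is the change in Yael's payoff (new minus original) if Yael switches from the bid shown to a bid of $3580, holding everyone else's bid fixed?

The highest bid among the other bidders is $2938; Yael's bid doesn't change that.
Original bid $2399: Yael is not highest (top rival bid is $2938); payoff $0.
Alternative bid $3580: Yael is highest, pays the top rival bid $2938; payoff $976 − $2938 = −$1962.
Change in payoff = −$1962 − ($0) = −$1962.

−$1962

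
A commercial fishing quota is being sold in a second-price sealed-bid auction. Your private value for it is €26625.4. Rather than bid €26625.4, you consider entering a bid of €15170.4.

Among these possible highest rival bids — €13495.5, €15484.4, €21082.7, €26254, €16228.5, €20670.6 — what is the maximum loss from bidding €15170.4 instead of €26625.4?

€13495.5: same outcome either way → loss €0.
€15484.4: truthful gives €11141, deviation gives €0 → loss €11141.
€21082.7: truthful gives €5542.7, deviation gives €0 → loss €5542.7.
€26254: truthful gives €371.4, deviation gives €0 → loss €371.4.
€16228.5: truthful gives €10396.9, deviation gives €0 → loss €10396.9.
€20670.6: truthful gives €5954.8, deviation gives €0 → loss €5954.8.
Maximum loss: €11141.

€11141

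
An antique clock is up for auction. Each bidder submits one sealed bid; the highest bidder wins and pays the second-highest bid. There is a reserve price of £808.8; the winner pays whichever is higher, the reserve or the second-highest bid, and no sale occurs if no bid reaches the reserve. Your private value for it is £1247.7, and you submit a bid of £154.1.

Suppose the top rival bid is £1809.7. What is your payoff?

£0

Your bid £154.1 is below the highest competing bid £1809.7, so you lose. Payoff £0.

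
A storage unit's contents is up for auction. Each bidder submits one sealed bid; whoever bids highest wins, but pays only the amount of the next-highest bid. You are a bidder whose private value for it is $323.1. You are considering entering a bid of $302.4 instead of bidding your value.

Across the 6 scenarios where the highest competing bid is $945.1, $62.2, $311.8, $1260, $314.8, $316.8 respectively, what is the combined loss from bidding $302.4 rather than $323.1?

$25.9

The deviation costs you only when the competing bid falls strictly between $302.4 and $323.1; elsewhere both bids give the same outcome.
$945.1: outcomes coincide → loss $0.
$62.2: outcomes coincide → loss $0.
$311.8: truthful payoff $11.3, deviation payoff $0 → loss $11.3.
$1260: outcomes coincide → loss $0.
$314.8: truthful payoff $8.3, deviation payoff $0 → loss $8.3.
$316.8: truthful payoff $6.3, deviation payoff $0 → loss $6.3.
Total loss = $11.3 + $8.3 + $6.3 = $25.9.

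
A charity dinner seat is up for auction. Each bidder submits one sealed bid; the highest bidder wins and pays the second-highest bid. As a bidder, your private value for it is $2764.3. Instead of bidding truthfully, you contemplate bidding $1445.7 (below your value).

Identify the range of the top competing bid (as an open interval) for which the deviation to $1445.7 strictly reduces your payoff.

($1445.7, $2764.3)

If the competing bid is below $1445.7, both bids win at the same price — no difference.
If it is above $2764.3, both bids lose — no difference.
If it lies strictly between $1445.7 and $2764.3, bidding your value wins at a price below your value (positive payoff) while bidding $1445.7 loses (payoff 0).
So the deviation strictly hurts on the open interval ($1445.7, $2764.3).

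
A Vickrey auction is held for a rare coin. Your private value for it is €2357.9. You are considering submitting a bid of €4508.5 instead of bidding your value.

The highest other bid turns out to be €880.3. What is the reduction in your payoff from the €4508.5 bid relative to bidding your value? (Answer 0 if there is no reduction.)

€0

Bidding your value €2357.9: you win (since €2357.9 > €880.3) and pay €880.3. Payoff €1477.6.
Bidding €4508.5: you win and pay €880.3. Payoff €2357.9 − €880.3 = €1477.6.
Difference = €1477.6 − €1477.6 = €0; both bids lead to the same outcome because the competing bid is below both your value and your alternative bid.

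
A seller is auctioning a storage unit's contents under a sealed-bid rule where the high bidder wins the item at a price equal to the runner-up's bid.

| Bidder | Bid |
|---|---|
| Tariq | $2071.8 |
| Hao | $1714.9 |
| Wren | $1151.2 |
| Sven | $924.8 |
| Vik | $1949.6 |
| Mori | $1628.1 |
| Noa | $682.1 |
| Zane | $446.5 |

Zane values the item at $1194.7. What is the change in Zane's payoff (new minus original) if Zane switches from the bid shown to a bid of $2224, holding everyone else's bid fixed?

−$877.1

The highest bid among the other bidders is $2071.8; Zane's bid doesn't change that.
Original bid $446.5: Zane is not highest (top rival bid is $2071.8); payoff $0.
Alternative bid $2224: Zane is highest, pays the top rival bid $2071.8; payoff $1194.7 − $2071.8 = −$877.1.
Change in payoff = −$877.1 − ($0) = −$877.1.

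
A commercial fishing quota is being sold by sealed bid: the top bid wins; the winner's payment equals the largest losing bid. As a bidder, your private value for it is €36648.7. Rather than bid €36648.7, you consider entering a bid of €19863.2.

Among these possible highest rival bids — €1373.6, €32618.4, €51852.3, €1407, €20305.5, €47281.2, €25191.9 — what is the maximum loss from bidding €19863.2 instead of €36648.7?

€1373.6: same outcome either way → loss €0.
€32618.4: truthful gives €4030.3, deviation gives €0 → loss €4030.3.
€51852.3: same outcome either way → loss €0.
€1407: same outcome either way → loss €0.
€20305.5: truthful gives €16343.2, deviation gives €0 → loss €16343.2.
€47281.2: same outcome either way → loss €0.
€25191.9: truthful gives €11456.8, deviation gives €0 → loss €11456.8.
Maximum loss: €16343.2.

€16343.2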